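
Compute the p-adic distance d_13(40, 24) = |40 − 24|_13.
d_13(40, 24) = 1

Step 1 — x − y = 40 − 24 = 16. Step 2 — v_13(16) = 0 (factor: 16 = (13^0 · 16); the sign does not affect v_p). Step 3 — |x − y|_13 = 13^{0} = 1.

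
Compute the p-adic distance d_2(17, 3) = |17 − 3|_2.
d_2(17, 3) = 1/2

Step 1 — x − y = 17 − 3 = 14. Step 2 — v_2(14) = 1 (factor: 14 = (2^1 · 7); the sign does not affect v_p). Step 3 — |x − y|_2 = 2^{-1} = 1/2.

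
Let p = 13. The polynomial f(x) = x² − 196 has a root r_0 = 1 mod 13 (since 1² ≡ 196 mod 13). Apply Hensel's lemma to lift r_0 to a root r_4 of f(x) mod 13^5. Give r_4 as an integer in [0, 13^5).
r_4 = 14 (mod 371293)

Hensel's recurrence: r_{i+1} = r_i − f(r_i)·(f′(r_i))^{-1} mod 13^{i+2}, with f′(x) = 2x. Iterate:
  r_0 = 1 (mod 13)
  r_1 = 14 (mod 169)
  r_2 = 14 (mod 2197)
  r_3 = 14 (mod 28561)
  r_4 = 14 (mod 371293)
Final: r_4 = 14, and one checks f(r_4) ≡ 0 mod 13^5.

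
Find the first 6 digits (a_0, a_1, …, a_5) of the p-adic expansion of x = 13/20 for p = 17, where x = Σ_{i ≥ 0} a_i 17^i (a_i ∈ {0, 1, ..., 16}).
(a_0, …, a_5) = (10, 2, 16, 5, 9, 2)

v_17(13/20) = 0 (numerator and denominator both coprime to 17), so x ∈ ℤ_17^×. Compute digits iteratively via a_i = x_i mod 17, x_{i+1} = (x_i − a_i)/17, with x_0 = x:
  x_0 = 13/20;  a_0 = 10;  x_1 = (x_0 − 10)/17 = -11/20
  x_1 = -11/20;  a_1 = 2;  x_2 = (x_1 − 2)/17 = -3/20
  x_2 = -3/20;  a_2 = 16;  x_3 = (x_2 − 16)/17 = -19/20
  x_3 = -19/20;  a_3 = 5;  x_4 = (x_3 − 5)/17 = -7/20
  x_4 = -7/20;  a_4 = 9;  x_5 = (x_4 − 9)/17 = -11/20
  x_5 = -11/20;  a_5 = 2;  x_6 = (x_5 − 2)/17 = -3/20
Digits: (10, 2, 16, 5, 9, 2).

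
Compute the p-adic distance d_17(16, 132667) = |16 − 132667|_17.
d_17(16, 132667) = 1/4913

Step 1 — x − y = 16 − 132667 = -132651. Step 2 — v_17(-132651) = 3 (factor: -132651 = −(17^3 · 27); the sign does not affect v_p). Step 3 — |x − y|_17 = 17^{-3} = 1/4913.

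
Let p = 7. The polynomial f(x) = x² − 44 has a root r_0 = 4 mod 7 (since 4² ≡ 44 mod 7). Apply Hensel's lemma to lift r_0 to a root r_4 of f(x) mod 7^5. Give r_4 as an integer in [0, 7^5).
r_4 = 767 (mod 16807)

Hensel's recurrence: r_{i+1} = r_i − f(r_i)·(f′(r_i))^{-1} mod 7^{i+2}, with f′(x) = 2x. Iterate:
  r_0 = 4 (mod 7)
  r_1 = 32 (mod 49)
  r_2 = 81 (mod 343)
  r_3 = 767 (mod 2401)
  r_4 = 767 (mod 16807)
Final: r_4 = 767, and one checks f(r_4) ≡ 0 mod 7^5.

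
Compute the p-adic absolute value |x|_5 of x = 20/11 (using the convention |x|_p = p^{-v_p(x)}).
|20/11|_5 = 1/5

Step 1 — compute v_5(x) by factoring powers of 5 out of the numerator and denominator: v_5(20/11) = 1. Step 2 — apply |x|_p = p^{-v_p(x)} = 5^{-1} = 1/5.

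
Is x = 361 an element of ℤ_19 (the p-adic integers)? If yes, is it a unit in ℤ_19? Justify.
x ∈ ℤ_19 but not a unit; v_19(x) = 2 > 0

ℤ_19 = {x ∈ ℚ_19 : v_19(x) ≥ 0} and ℤ_19^× = {x ∈ ℤ_19 : v_19(x) = 0}. Here v_19(361) = v_19(num) − v_19(den) = 2; compare against these criteria.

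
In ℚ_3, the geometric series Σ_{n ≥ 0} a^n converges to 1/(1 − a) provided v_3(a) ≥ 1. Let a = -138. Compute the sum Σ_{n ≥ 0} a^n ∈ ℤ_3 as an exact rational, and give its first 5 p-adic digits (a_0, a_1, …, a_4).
Σ a^n = 1/(1 − a) = 1/139;  first 5 digits = (1, 2, 0, 0, 0)

v_3(a) = 1 ≥ 1, so the series converges in ℤ_3 to 1/(1 − a) = 1/(1 − (-138)) = 1/139. Expand this rational in ℤ_3: compute digits iteratively via d_i = x_i mod 3, x_{i+1} = (x_i − d_i)/3. The first 5 digits are (1, 2, 0, 0, 0).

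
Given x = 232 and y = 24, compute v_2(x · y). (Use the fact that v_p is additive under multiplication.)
v_2(5568) = 6

v_p(x) = 3 (factor: 232 = 2^3 · 29); v_p(y) = 3 (factor: 24 = 2^3 · 3). Additivity: v_p(xy) = v_p(x) + v_p(y) = 3 + 3 = 6. (Direct check: xy = 5568 = 2^6 · (87).)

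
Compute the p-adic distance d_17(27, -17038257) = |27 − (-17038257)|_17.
d_17(27, -17038257) = 1/1419857

Step 1 — x − y = 27 − (-17038257) = 17038284. Step 2 — v_17(17038284) = 5 (factor: 17038284 = (17^5 · 12); the sign does not affect v_p). Step 3 — |x − y|_17 = 17^{-5} = 1/1419857.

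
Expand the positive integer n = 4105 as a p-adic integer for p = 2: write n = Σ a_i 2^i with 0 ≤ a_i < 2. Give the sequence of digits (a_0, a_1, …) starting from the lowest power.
(a_0, a_1, …) = (1, 0, 0, 1, 0, 0, 0, 0, 0, 0, 0, 0, 1)

Repeated division by 2 gives the digits low-to-high: 4105 = 1 + 1·2^3 + 1·2^12. Digit sequence: (1, 0, 0, 1, 0, 0, 0, 0, 0, 0, 0, 0, 1).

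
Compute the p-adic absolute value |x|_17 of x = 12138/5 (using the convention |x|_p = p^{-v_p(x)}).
|12138/5|_17 = 1/289

Step 1 — compute v_17(x) by factoring powers of 17 out of the numerator and denominator: v_17(12138/5) = 2. Step 2 — apply |x|_p = p^{-v_p(x)} = 17^{-2} = 1/289.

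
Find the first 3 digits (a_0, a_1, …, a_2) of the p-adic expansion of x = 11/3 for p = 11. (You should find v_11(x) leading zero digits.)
(a_0, …, a_2) = (0, 4, 7)

v_11(11/3) = 1, so a_0 = ... = a_0 = 0. Factor out: x = 11^1 · u with u = 1/3 a unit in ℤ_11. Expand u iteratively via a_{v+i} = u_i mod 11, u_{i+1} = (u_i − a_{v+i})/11:
  u_0 = 1/3;  a_1 = 4;  u_1 = (u_0 − 4)/11 = -1/3
  u_1 = -1/3;  a_2 = 7;  u_2 = (u_1 − 7)/11 = -2/3
Digits: (0, 4, 7).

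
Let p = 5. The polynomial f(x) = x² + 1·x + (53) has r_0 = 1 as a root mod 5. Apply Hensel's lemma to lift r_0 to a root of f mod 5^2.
r_1 = 16 (mod 25)

Hensel: r_{i+1} = r_i − f(r_i)·(f′(r_i))^{-1} mod 5^{i+2}, f′(x) = 2x + 1. Iterate:
  r_0 = 1 (mod 5)
  r_1 = 16 (mod 25)
Final: r = 16 satisfies f(r) ≡ 0 mod 5^2.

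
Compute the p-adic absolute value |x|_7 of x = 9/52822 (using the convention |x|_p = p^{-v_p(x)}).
|9/52822|_7 = 2401

Step 1 — compute v_7(x) by factoring powers of 7 out of the numerator and denominator: v_7(9/52822) = -4. Step 2 — apply |x|_p = p^{-v_p(x)} = 7^{4} = 2401.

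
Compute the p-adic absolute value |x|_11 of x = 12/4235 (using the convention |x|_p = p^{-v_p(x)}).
|12/4235|_11 = 121

Step 1 — compute v_11(x) by factoring powers of 11 out of the numerator and denominator: v_11(12/4235) = -2. Step 2 — apply |x|_p = p^{-v_p(x)} = 11^{2} = 121.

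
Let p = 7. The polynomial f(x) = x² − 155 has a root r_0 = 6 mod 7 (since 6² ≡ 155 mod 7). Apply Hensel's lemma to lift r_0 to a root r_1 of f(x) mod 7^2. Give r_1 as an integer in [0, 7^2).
r_1 = 20 (mod 49)

Hensel's recurrence: r_{i+1} = r_i − f(r_i)·(f′(r_i))^{-1} mod 7^{i+2}, with f′(x) = 2x. Iterate:
  r_0 = 6 (mod 7)
  r_1 = 20 (mod 49)
Final: r_1 = 20, and one checks f(r_1) ≡ 0 mod 7^2.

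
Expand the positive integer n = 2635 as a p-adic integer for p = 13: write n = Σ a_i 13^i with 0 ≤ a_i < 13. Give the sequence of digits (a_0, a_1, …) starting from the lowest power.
(a_0, a_1, …) = (9, 7, 2, 1)

Repeated division by 13 gives the digits low-to-high: 2635 = 9 + 7·13^1 + 2·13^2 + 1·13^3. Digit sequence: (9, 7, 2, 1).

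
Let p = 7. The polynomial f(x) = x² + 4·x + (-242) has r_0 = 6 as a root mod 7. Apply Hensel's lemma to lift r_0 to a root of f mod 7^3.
r_2 = 293 (mod 343)

Hensel: r_{i+1} = r_i − f(r_i)·(f′(r_i))^{-1} mod 7^{i+2}, f′(x) = 2x + 4. Iterate:
  r_0 = 6 (mod 7)
  r_1 = 48 (mod 49)
  r_2 = 293 (mod 343)
Final: r = 293 satisfies f(r) ≡ 0 mod 7^3.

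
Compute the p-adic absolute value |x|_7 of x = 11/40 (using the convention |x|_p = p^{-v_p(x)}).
|11/40|_7 = 1

Step 1 — compute v_7(x) by factoring powers of 7 out of the numerator and denominator: v_7(11/40) = 0. Step 2 — apply |x|_p = p^{-v_p(x)} = 7^{0} = 1.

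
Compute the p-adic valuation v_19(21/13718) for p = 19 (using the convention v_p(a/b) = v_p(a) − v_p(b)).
v_19(21/13718) = -3

Factor powers of 19 from the numerator and denominator of the reduced fraction: 21 = 19^0 · 21 and 13718 = 19^3 · 2. Apply v_p(a/b) = v_p(a) − v_p(b): v_19(21/13718) = 0 − 3 = -3.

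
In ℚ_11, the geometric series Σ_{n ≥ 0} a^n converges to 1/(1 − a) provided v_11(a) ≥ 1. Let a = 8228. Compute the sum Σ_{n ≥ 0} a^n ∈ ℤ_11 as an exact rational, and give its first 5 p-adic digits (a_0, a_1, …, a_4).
Σ a^n = 1/(1 − a) = -1/8227;  first 5 digits = (1, 0, 2, 6, 4)

v_11(a) = 2 ≥ 1, so the series converges in ℤ_11 to 1/(1 − a) = 1/(1 − 8228) = -1/8227. Expand this rational in ℤ_11: compute digits iteratively via d_i = x_i mod 11, x_{i+1} = (x_i − d_i)/11. The first 5 digits are (1, 0, 2, 6, 4).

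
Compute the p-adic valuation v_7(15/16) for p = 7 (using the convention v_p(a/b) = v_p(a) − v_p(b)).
v_7(15/16) = 0

Factor powers of 7 from the numerator and denominator of the reduced fraction: 15 = 7^0 · 15 and 16 = 7^0 · 16. Apply v_p(a/b) = v_p(a) − v_p(b): v_7(15/16) = 0 − 0 = 0.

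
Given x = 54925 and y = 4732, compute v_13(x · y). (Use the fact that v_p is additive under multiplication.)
v_13(259905100) = 5

v_p(x) = 3 (factor: 54925 = 13^3 · 25); v_p(y) = 2 (factor: 4732 = 13^2 · 28). Additivity: v_p(xy) = v_p(x) + v_p(y) = 3 + 2 = 5. (Direct check: xy = 259905100 = 13^5 · (700).)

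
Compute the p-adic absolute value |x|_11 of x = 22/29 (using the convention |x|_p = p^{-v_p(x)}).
|22/29|_11 = 1/11

Step 1 — compute v_11(x) by factoring powers of 11 out of the numerator and denominator: v_11(22/29) = 1. Step 2 — apply |x|_p = p^{-v_p(x)} = 11^{-1} = 1/11.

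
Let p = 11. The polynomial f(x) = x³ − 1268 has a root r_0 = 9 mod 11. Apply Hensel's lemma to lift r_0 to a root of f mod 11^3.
r_2 = 64 (mod 1331)

Hensel: r_{i+1} = r_i − f(r_i)/f′(r_i) mod 11^{i+2}, where f′(x) = 3x². Iterate:
  r_0 = 9 (mod 11)
  r_1 = 64 (mod 121)
  r_2 = 64 (mod 1331)
Final: r = 64 with f(r) ≡ 0 mod 11^3.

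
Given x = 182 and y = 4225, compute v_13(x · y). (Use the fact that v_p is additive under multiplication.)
v_13(768950) = 3

v_p(x) = 1 (factor: 182 = 13^1 · 14); v_p(y) = 2 (factor: 4225 = 13^2 · 25). Additivity: v_p(xy) = v_p(x) + v_p(y) = 1 + 2 = 3. (Direct check: xy = 768950 = 13^3 · (350).)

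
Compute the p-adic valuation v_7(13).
v_7(13) = 0

v_7(n) is the largest exponent k such that 7^k divides n. Factor out: 13 = 7^0 · 13. (Sign doesn't affect v_p.) So v_7(13) = 0.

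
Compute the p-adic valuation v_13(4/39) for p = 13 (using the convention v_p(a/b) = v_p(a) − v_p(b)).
v_13(4/39) = -1

Factor powers of 13 from the numerator and denominator of the reduced fraction: 4 = 13^0 · 4 and 39 = 13^1 · 3. Apply v_p(a/b) = v_p(a) − v_p(b): v_13(4/39) = 0 − 1 = -1.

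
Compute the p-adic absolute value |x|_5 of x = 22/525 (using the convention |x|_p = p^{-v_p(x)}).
|22/525|_5 = 25

Step 1 — compute v_5(x) by factoring powers of 5 out of the numerator and denominator: v_5(22/525) = -2. Step 2 — apply |x|_p = p^{-v_p(x)} = 5^{2} = 25.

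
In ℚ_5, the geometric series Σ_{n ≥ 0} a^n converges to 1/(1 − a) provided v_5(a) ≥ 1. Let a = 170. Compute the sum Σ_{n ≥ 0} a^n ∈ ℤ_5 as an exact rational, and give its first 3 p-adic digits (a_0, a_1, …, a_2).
Σ a^n = 1/(1 − a) = -1/169;  first 3 digits = (1, 4, 2)

v_5(a) = 1 ≥ 1, so the series converges in ℤ_5 to 1/(1 − a) = 1/(1 − 170) = -1/169. Expand this rational in ℤ_5: compute digits iteratively via d_i = x_i mod 5, x_{i+1} = (x_i − d_i)/5. The first 3 digits are (1, 4, 2).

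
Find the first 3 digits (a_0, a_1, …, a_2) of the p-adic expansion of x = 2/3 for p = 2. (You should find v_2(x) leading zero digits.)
(a_0, …, a_2) = (0, 1, 1)

v_2(2/3) = 1, so a_0 = ... = a_0 = 0. Factor out: x = 2^1 · u with u = 1/3 a unit in ℤ_2. Expand u iteratively via a_{v+i} = u_i mod 2, u_{i+1} = (u_i − a_{v+i})/2:
  u_0 = 1/3;  a_1 = 1;  u_1 = (u_0 − 1)/2 = -1/3
  u_1 = -1/3;  a_2 = 1;  u_2 = (u_1 − 1)/2 = -2/3
Digits: (0, 1, 1).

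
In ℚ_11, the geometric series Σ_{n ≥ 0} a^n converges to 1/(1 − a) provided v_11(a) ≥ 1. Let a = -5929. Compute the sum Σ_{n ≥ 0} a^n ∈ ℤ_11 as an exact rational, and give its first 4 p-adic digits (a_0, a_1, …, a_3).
Σ a^n = 1/(1 − a) = 1/5930;  first 4 digits = (1, 0, 6, 6)

v_11(a) = 2 ≥ 1, so the series converges in ℤ_11 to 1/(1 − a) = 1/(1 − (-5929)) = 1/5930. Expand this rational in ℤ_11: compute digits iteratively via d_i = x_i mod 11, x_{i+1} = (x_i − d_i)/11. The first 4 digits are (1, 0, 6, 6).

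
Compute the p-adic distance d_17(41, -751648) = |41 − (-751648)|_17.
d_17(41, -751648) = 1/83521

Step 1 — x − y = 41 − (-751648) = 751689. Step 2 — v_17(751689) = 4 (factor: 751689 = (17^4 · 9); the sign does not affect v_p). Step 3 — |x − y|_17 = 17^{-4} = 1/83521.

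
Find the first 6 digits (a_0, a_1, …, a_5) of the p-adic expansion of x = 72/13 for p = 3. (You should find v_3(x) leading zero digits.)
(a_0, …, a_5) = (0, 0, 2, 0, 1, 1)

v_3(72/13) = 2, so a_0 = ... = a_1 = 0. Factor out: x = 3^2 · u with u = 8/13 a unit in ℤ_3. Expand u iteratively via a_{v+i} = u_i mod 3, u_{i+1} = (u_i − a_{v+i})/3:
  u_0 = 8/13;  a_2 = 2;  u_1 = (u_0 − 2)/3 = -6/13
  u_1 = -6/13;  a_3 = 0;  u_2 = (u_1 − 0)/3 = -2/13
  u_2 = -2/13;  a_4 = 1;  u_3 = (u_2 − 1)/3 = -5/13
  u_3 = -5/13;  a_5 = 1;  u_4 = (u_3 − 1)/3 = -6/13
Digits: (0, 0, 2, 0, 1, 1).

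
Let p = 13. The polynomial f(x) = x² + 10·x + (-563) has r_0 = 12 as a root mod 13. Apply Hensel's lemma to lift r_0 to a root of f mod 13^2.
r_1 = 155 (mod 169)

Hensel: r_{i+1} = r_i − f(r_i)·(f′(r_i))^{-1} mod 13^{i+2}, f′(x) = 2x + 10. Iterate:
  r_0 = 12 (mod 13)
  r_1 = 155 (mod 169)
Final: r = 155 satisfies f(r) ≡ 0 mod 13^2.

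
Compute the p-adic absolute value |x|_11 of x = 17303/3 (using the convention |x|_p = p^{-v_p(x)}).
|17303/3|_11 = 1/1331

Step 1 — compute v_11(x) by factoring powers of 11 out of the numerator and denominator: v_11(17303/3) = 3. Step 2 — apply |x|_p = p^{-v_p(x)} = 11^{-3} = 1/1331.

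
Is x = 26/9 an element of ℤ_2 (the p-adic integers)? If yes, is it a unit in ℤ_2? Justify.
x ∈ ℤ_2 but not a unit; v_2(x) = 1 > 0

ℤ_2 = {x ∈ ℚ_2 : v_2(x) ≥ 0} and ℤ_2^× = {x ∈ ℤ_2 : v_2(x) = 0}. Here v_2(26/9) = v_2(num) − v_2(den) = 1; compare against these criteria.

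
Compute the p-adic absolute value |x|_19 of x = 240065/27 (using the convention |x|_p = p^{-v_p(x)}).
|240065/27|_19 = 1/6859

Step 1 — compute v_19(x) by factoring powers of 19 out of the numerator and denominator: v_19(240065/27) = 3. Step 2 — apply |x|_p = p^{-v_p(x)} = 19^{-3} = 1/6859.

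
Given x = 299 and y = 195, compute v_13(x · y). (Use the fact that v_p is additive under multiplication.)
v_13(58305) = 2

v_p(x) = 1 (factor: 299 = 13^1 · 23); v_p(y) = 1 (factor: 195 = 13^1 · 15). Additivity: v_p(xy) = v_p(x) + v_p(y) = 1 + 1 = 2. (Direct check: xy = 58305 = 13^2 · (345).)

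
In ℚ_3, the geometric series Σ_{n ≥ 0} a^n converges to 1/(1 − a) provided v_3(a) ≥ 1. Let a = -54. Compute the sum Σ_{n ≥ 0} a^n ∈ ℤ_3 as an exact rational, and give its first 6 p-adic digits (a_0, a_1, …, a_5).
Σ a^n = 1/(1 − a) = 1/55;  first 6 digits = (1, 0, 0, 1, 2, 2)

v_3(a) = 3 ≥ 1, so the series converges in ℤ_3 to 1/(1 − a) = 1/(1 − (-54)) = 1/55. Expand this rational in ℤ_3: compute digits iteratively via d_i = x_i mod 3, x_{i+1} = (x_i − d_i)/3. The first 6 digits are (1, 0, 0, 1, 2, 2).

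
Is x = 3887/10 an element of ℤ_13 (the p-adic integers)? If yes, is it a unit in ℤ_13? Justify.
x ∈ ℤ_13 but not a unit; v_13(x) = 2 > 0

ℤ_13 = {x ∈ ℚ_13 : v_13(x) ≥ 0} and ℤ_13^× = {x ∈ ℤ_13 : v_13(x) = 0}. Here v_13(3887/10) = v_13(num) − v_13(den) = 2; compare against these criteria.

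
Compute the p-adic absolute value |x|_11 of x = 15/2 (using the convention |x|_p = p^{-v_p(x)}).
|15/2|_11 = 1

Step 1 — compute v_11(x) by factoring powers of 11 out of the numerator and denominator: v_11(15/2) = 0. Step 2 — apply |x|_p = p^{-v_p(x)} = 11^{0} = 1.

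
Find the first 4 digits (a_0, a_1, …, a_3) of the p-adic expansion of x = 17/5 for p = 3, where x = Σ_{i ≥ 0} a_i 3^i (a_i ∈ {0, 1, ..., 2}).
(a_0, …, a_3) = (1, 2, 2, 1)

v_3(17/5) = 0 (numerator and denominator both coprime to 3), so x ∈ ℤ_3^×. Compute digits iteratively via a_i = x_i mod 3, x_{i+1} = (x_i − a_i)/3, with x_0 = x:
  x_0 = 17/5;  a_0 = 1;  x_1 = (x_0 − 1)/3 = 4/5
  x_1 = 4/5;  a_1 = 2;  x_2 = (x_1 − 2)/3 = -2/5
  x_2 = -2/5;  a_2 = 2;  x_3 = (x_2 − 2)/3 = -4/5
  x_3 = -4/5;  a_3 = 1;  x_4 = (x_3 − 1)/3 = -3/5
Digits: (1, 2, 2, 1).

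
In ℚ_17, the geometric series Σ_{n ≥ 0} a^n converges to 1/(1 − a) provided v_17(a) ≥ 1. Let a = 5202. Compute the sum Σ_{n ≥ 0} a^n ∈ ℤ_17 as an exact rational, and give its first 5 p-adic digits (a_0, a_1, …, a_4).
Σ a^n = 1/(1 − a) = -1/5201;  first 5 digits = (1, 0, 1, 1, 1)

v_17(a) = 2 ≥ 1, so the series converges in ℤ_17 to 1/(1 − a) = 1/(1 − 5202) = -1/5201. Expand this rational in ℤ_17: compute digits iteratively via d_i = x_i mod 17, x_{i+1} = (x_i − d_i)/17. The first 5 digits are (1, 0, 1, 1, 1).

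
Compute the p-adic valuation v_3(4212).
v_3(4212) = 4

v_3(n) is the largest exponent k such that 3^k divides n. Factor out: 4212 = 3^4 · 52. (Sign doesn't affect v_p.) So v_3(4212) = 4.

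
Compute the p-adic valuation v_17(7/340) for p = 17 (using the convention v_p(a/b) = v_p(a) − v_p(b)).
v_17(7/340) = -1

Factor powers of 17 from the numerator and denominator of the reduced fraction: 7 = 17^0 · 7 and 340 = 17^1 · 20. Apply v_p(a/b) = v_p(a) − v_p(b): v_17(7/340) = 0 − 1 = -1.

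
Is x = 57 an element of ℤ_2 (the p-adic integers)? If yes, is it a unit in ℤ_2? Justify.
x ∈ ℤ_2^× (unit); v_2(x) = 0

ℤ_2 = {x ∈ ℚ_2 : v_2(x) ≥ 0} and ℤ_2^× = {x ∈ ℤ_2 : v_2(x) = 0}. Here v_2(57) = v_2(num) − v_2(den) = 0; compare against these criteria.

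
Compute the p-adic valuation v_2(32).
v_2(32) = 5

v_2(n) is the largest exponent k such that 2^k divides n. Factor out: 32 = 2^5 · 1. (Sign doesn't affect v_p.) So v_2(32) = 5.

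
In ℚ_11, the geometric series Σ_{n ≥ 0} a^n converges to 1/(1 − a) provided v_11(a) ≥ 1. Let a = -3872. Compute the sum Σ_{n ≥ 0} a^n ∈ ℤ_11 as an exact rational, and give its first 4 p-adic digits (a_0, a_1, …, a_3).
Σ a^n = 1/(1 − a) = 1/3873;  first 4 digits = (1, 0, 1, 8)

v_11(a) = 2 ≥ 1, so the series converges in ℤ_11 to 1/(1 − a) = 1/(1 − (-3872)) = 1/3873. Expand this rational in ℤ_11: compute digits iteratively via d_i = x_i mod 11, x_{i+1} = (x_i − d_i)/11. The first 4 digits are (1, 0, 1, 8).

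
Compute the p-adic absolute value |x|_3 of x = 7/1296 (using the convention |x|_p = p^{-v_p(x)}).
|7/1296|_3 = 81

Step 1 — compute v_3(x) by factoring powers of 3 out of the numerator and denominator: v_3(7/1296) = -4. Step 2 — apply |x|_p = p^{-v_p(x)} = 3^{4} = 81.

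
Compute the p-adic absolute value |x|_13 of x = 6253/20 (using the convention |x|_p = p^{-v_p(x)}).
|6253/20|_13 = 1/169

Step 1 — compute v_13(x) by factoring powers of 13 out of the numerator and denominator: v_13(6253/20) = 2. Step 2 — apply |x|_p = p^{-v_p(x)} = 13^{-2} = 1/169.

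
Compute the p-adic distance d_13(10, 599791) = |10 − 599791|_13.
d_13(10, 599791) = 1/28561

Step 1 — x − y = 10 − 599791 = -599781. Step 2 — v_13(-599781) = 4 (factor: -599781 = −(13^4 · 21); the sign does not affect v_p). Step 3 — |x − y|_13 = 13^{-4} = 1/28561.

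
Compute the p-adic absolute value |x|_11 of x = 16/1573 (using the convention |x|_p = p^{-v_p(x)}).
|16/1573|_11 = 121

Step 1 — compute v_11(x) by factoring powers of 11 out of the numerator and denominator: v_11(16/1573) = -2. Step 2 — apply |x|_p = p^{-v_p(x)} = 11^{2} = 121.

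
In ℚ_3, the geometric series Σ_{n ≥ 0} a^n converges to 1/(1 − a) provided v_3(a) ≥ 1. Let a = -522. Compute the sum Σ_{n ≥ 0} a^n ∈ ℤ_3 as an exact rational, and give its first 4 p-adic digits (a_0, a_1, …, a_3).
Σ a^n = 1/(1 − a) = 1/523;  first 4 digits = (1, 0, 2, 1)

v_3(a) = 2 ≥ 1, so the series converges in ℤ_3 to 1/(1 − a) = 1/(1 − (-522)) = 1/523. Expand this rational in ℤ_3: compute digits iteratively via d_i = x_i mod 3, x_{i+1} = (x_i − d_i)/3. The first 4 digits are (1, 0, 2, 1).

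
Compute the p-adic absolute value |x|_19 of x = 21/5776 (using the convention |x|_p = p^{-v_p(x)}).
|21/5776|_19 = 361

Step 1 — compute v_19(x) by factoring powers of 19 out of the numerator and denominator: v_19(21/5776) = -2. Step 2 — apply |x|_p = p^{-v_p(x)} = 19^{2} = 361.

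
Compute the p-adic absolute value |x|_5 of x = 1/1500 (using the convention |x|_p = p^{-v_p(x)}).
|1/1500|_5 = 125

Step 1 — compute v_5(x) by factoring powers of 5 out of the numerator and denominator: v_5(1/1500) = -3. Step 2 — apply |x|_p = p^{-v_p(x)} = 5^{3} = 125.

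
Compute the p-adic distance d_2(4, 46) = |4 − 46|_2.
d_2(4, 46) = 1/2

Step 1 — x − y = 4 − 46 = -42. Step 2 — v_2(-42) = 1 (factor: -42 = −(2^1 · 21); the sign does not affect v_p). Step 3 — |x − y|_2 = 2^{-1} = 1/2.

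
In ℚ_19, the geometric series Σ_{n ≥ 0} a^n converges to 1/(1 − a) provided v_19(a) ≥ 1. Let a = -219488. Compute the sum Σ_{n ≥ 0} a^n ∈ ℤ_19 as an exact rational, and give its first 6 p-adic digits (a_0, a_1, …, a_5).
Σ a^n = 1/(1 − a) = 1/219489;  first 6 digits = (1, 0, 0, 6, 17, 18)

v_19(a) = 3 ≥ 1, so the series converges in ℤ_19 to 1/(1 − a) = 1/(1 − (-219488)) = 1/219489. Expand this rational in ℤ_19: compute digits iteratively via d_i = x_i mod 19, x_{i+1} = (x_i − d_i)/19. The first 6 digits are (1, 0, 0, 6, 17, 18).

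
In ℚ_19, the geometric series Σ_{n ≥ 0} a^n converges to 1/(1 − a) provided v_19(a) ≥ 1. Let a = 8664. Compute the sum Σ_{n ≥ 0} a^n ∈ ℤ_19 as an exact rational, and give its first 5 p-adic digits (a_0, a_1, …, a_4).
Σ a^n = 1/(1 − a) = -1/8663;  first 5 digits = (1, 0, 5, 1, 6)

v_19(a) = 2 ≥ 1, so the series converges in ℤ_19 to 1/(1 − a) = 1/(1 − 8664) = -1/8663. Expand this rational in ℤ_19: compute digits iteratively via d_i = x_i mod 19, x_{i+1} = (x_i − d_i)/19. The first 5 digits are (1, 0, 5, 1, 6).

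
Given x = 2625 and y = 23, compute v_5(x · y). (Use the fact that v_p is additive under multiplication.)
v_5(60375) = 3

v_p(x) = 3 (factor: 2625 = 5^3 · 21); v_p(y) = 0 (factor: 23 = 5^0 · 23). Additivity: v_p(xy) = v_p(x) + v_p(y) = 3 + 0 = 3. (Direct check: xy = 60375 = 5^3 · (483).)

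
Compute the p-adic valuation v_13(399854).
v_13(399854) = 4

v_13(n) is the largest exponent k such that 13^k divides n. Factor out: 399854 = 13^4 · 14. (Sign doesn't affect v_p.) So v_13(399854) = 4.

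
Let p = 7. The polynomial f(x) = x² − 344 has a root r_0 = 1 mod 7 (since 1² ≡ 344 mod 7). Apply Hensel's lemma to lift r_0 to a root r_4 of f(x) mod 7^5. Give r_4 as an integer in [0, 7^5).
r_4 = 8576 (mod 16807)

Hensel's recurrence: r_{i+1} = r_i − f(r_i)·(f′(r_i))^{-1} mod 7^{i+2}, with f′(x) = 2x. Iterate:
  r_0 = 1 (mod 7)
  r_1 = 1 (mod 49)
  r_2 = 1 (mod 343)
  r_3 = 1373 (mod 2401)
  r_4 = 8576 (mod 16807)
Final: r_4 = 8576, and one checks f(r_4) ≡ 0 mod 7^5.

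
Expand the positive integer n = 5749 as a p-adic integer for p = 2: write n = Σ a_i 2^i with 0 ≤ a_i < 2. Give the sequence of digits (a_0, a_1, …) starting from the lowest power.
(a_0, a_1, …) = (1, 0, 1, 0, 1, 1, 1, 0, 0, 1, 1, 0, 1)

Repeated division by 2 gives the digits low-to-high: 5749 = 1 + 1·2^2 + 1·2^4 + 1·2^5 + 1·2^6 + 1·2^9 + 1·2^10 + 1·2^12. Digit sequence: (1, 0, 1, 0, 1, 1, 1, 0, 0, 1, 1, 0, 1).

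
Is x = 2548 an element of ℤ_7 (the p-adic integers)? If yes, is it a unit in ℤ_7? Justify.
x ∈ ℤ_7 but not a unit; v_7(x) = 2 > 0

ℤ_7 = {x ∈ ℚ_7 : v_7(x) ≥ 0} and ℤ_7^× = {x ∈ ℤ_7 : v_7(x) = 0}. Here v_7(2548) = v_7(num) − v_7(den) = 2; compare against these criteria.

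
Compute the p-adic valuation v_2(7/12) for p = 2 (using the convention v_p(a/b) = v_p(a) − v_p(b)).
v_2(7/12) = -2

Factor powers of 2 from the numerator and denominator of the reduced fraction: 7 = 2^0 · 7 and 12 = 2^2 · 3. Apply v_p(a/b) = v_p(a) − v_p(b): v_2(7/12) = 0 − 2 = -2.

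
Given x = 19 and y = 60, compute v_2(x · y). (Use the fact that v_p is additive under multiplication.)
v_2(1140) = 2

v_p(x) = 0 (factor: 19 = 2^0 · 19); v_p(y) = 2 (factor: 60 = 2^2 · 15). Additivity: v_p(xy) = v_p(x) + v_p(y) = 0 + 2 = 2. (Direct check: xy = 1140 = 2^2 · (285).)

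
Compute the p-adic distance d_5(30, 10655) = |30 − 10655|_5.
d_5(30, 10655) = 1/625

Step 1 — x − y = 30 − 10655 = -10625. Step 2 — v_5(-10625) = 4 (factor: -10625 = −(5^4 · 17); the sign does not affect v_p). Step 3 — |x − y|_5 = 5^{-4} = 1/625.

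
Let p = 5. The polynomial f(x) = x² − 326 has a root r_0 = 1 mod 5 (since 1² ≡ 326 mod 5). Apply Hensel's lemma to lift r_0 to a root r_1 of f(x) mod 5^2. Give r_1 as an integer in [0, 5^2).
r_1 = 1 (mod 25)

Hensel's recurrence: r_{i+1} = r_i − f(r_i)·(f′(r_i))^{-1} mod 5^{i+2}, with f′(x) = 2x. Iterate:
  r_0 = 1 (mod 5)
  r_1 = 1 (mod 25)
Final: r_1 = 1, and one checks f(r_1) ≡ 0 mod 5^2.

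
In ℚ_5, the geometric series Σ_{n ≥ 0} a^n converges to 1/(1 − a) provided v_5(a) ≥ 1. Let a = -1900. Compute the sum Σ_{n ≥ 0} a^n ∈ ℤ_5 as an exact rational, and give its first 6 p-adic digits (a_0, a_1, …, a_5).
Σ a^n = 1/(1 − a) = 1/1901;  first 6 digits = (1, 0, 4, 4, 2, 4)

v_5(a) = 2 ≥ 1, so the series converges in ℤ_5 to 1/(1 − a) = 1/(1 − (-1900)) = 1/1901. Expand this rational in ℤ_5: compute digits iteratively via d_i = x_i mod 5, x_{i+1} = (x_i − d_i)/5. The first 6 digits are (1, 0, 4, 4, 2, 4).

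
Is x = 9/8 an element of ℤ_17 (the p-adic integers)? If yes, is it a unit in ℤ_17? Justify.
x ∈ ℤ_17^× (unit); v_17(x) = 0

ℤ_17 = {x ∈ ℚ_17 : v_17(x) ≥ 0} and ℤ_17^× = {x ∈ ℤ_17 : v_17(x) = 0}. Here v_17(9/8) = v_17(num) − v_17(den) = 0; compare against these criteria.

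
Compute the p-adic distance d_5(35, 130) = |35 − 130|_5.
d_5(35, 130) = 1/5

Step 1 — x − y = 35 − 130 = -95. Step 2 — v_5(-95) = 1 (factor: -95 = −(5^1 · 19); the sign does not affect v_p). Step 3 — |x − y|_5 = 5^{-1} = 1/5.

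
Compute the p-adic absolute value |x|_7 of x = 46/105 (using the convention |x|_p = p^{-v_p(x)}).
|46/105|_7 = 7

Step 1 — compute v_7(x) by factoring powers of 7 out of the numerator and denominator: v_7(46/105) = -1. Step 2 — apply |x|_p = p^{-v_p(x)} = 7^{1} = 7.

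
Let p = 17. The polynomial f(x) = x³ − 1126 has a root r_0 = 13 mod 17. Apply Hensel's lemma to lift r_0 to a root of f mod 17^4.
r_3 = 17999 (mod 83521)

Hensel: r_{i+1} = r_i − f(r_i)/f′(r_i) mod 17^{i+2}, where f′(x) = 3x². Iterate:
  r_0 = 13 (mod 17)
  r_1 = 81 (mod 289)
  r_2 = 3260 (mod 4913)
  r_3 = 17999 (mod 83521)
Final: r = 17999 with f(r) ≡ 0 mod 17^4.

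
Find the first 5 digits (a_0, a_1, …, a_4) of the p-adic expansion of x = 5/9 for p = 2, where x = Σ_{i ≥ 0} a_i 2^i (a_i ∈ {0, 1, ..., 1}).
(a_0, …, a_4) = (1, 0, 1, 1, 1)

v_2(5/9) = 0 (numerator and denominator both coprime to 2), so x ∈ ℤ_2^×. Compute digits iteratively via a_i = x_i mod 2, x_{i+1} = (x_i − a_i)/2, with x_0 = x:
  x_0 = 5/9;  a_0 = 1;  x_1 = (x_0 − 1)/2 = -2/9
  x_1 = -2/9;  a_1 = 0;  x_2 = (x_1 − 0)/2 = -1/9
  x_2 = -1/9;  a_2 = 1;  x_3 = (x_2 − 1)/2 = -5/9
  x_3 = -5/9;  a_3 = 1;  x_4 = (x_3 − 1)/2 = -7/9
  x_4 = -7/9;  a_4 = 1;  x_5 = (x_4 − 1)/2 = -8/9
Digits: (1, 0, 1, 1, 1).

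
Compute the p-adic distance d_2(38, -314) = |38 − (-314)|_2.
d_2(38, -314) = 1/32

Step 1 — x − y = 38 − (-314) = 352. Step 2 — v_2(352) = 5 (factor: 352 = (2^5 · 11); the sign does not affect v_p). Step 3 — |x − y|_2 = 2^{-5} = 1/32.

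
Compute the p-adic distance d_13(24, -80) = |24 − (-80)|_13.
d_13(24, -80) = 1/13

Step 1 — x − y = 24 − (-80) = 104. Step 2 — v_13(104) = 1 (factor: 104 = (13^1 · 8); the sign does not affect v_p). Step 3 — |x − y|_13 = 13^{-1} = 1/13.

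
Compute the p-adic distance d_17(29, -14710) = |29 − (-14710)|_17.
d_17(29, -14710) = 1/4913

Step 1 — x − y = 29 − (-14710) = 14739. Step 2 — v_17(14739) = 3 (factor: 14739 = (17^3 · 3); the sign does not affect v_p). Step 3 — |x − y|_17 = 17^{-3} = 1/4913.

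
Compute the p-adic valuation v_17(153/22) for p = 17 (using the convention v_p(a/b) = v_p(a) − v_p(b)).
v_17(153/22) = 1

Factor powers of 17 from the numerator and denominator of the reduced fraction: 153 = 17^1 · 9 and 22 = 17^0 · 22. Apply v_p(a/b) = v_p(a) − v_p(b): v_17(153/22) = 1 − 0 = 1.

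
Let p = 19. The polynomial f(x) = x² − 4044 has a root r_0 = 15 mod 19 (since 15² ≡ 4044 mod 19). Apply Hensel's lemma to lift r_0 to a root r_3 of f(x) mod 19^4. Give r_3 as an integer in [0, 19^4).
r_3 = 61404 (mod 130321)

Hensel's recurrence: r_{i+1} = r_i − f(r_i)·(f′(r_i))^{-1} mod 19^{i+2}, with f′(x) = 2x. Iterate:
  r_0 = 15 (mod 19)
  r_1 = 34 (mod 361)
  r_2 = 6532 (mod 6859)
  r_3 = 61404 (mod 130321)
Final: r_3 = 61404, and one checks f(r_3) ≡ 0 mod 19^4.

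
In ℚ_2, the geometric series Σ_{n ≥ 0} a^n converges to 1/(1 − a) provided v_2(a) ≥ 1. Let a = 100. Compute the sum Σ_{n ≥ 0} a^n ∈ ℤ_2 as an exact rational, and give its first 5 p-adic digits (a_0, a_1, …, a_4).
Σ a^n = 1/(1 − a) = -1/99;  first 5 digits = (1, 0, 1, 0, 1)

v_2(a) = 2 ≥ 1, so the series converges in ℤ_2 to 1/(1 − a) = 1/(1 − 100) = -1/99. Expand this rational in ℤ_2: compute digits iteratively via d_i = x_i mod 2, x_{i+1} = (x_i − d_i)/2. The first 5 digits are (1, 0, 1, 0, 1).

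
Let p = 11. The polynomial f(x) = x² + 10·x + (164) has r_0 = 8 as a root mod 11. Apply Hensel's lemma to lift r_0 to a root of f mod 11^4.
r_3 = 536 (mod 14641)

Hensel: r_{i+1} = r_i − f(r_i)·(f′(r_i))^{-1} mod 11^{i+2}, f′(x) = 2x + 10. Iterate:
  r_0 = 8 (mod 11)
  r_1 = 52 (mod 121)
  r_2 = 536 (mod 1331)
  r_3 = 536 (mod 14641)
Final: r = 536 satisfies f(r) ≡ 0 mod 11^4.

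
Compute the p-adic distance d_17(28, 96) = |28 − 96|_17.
d_17(28, 96) = 1/17

Step 1 — x − y = 28 − 96 = -68. Step 2 — v_17(-68) = 1 (factor: -68 = −(17^1 · 4); the sign does not affect v_p). Step 3 — |x − y|_17 = 17^{-1} = 1/17.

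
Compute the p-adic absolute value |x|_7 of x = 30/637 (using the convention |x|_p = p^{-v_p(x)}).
|30/637|_7 = 49

Step 1 — compute v_7(x) by factoring powers of 7 out of the numerator and denominator: v_7(30/637) = -2. Step 2 — apply |x|_p = p^{-v_p(x)} = 7^{2} = 49.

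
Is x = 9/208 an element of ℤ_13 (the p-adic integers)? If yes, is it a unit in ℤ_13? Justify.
x ∉ ℤ_13 (v_13(x) = -1 < 0)

ℤ_13 = {x ∈ ℚ_13 : v_13(x) ≥ 0} and ℤ_13^× = {x ∈ ℤ_13 : v_13(x) = 0}. Here v_13(9/208) = v_13(num) − v_13(den) = -1; compare against these criteria.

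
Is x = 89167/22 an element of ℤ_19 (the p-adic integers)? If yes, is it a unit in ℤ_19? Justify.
x ∈ ℤ_19 but not a unit; v_19(x) = 3 > 0

ℤ_19 = {x ∈ ℚ_19 : v_19(x) ≥ 0} and ℤ_19^× = {x ∈ ℤ_19 : v_19(x) = 0}. Here v_19(89167/22) = v_19(num) − v_19(den) = 3; compare against these criteria.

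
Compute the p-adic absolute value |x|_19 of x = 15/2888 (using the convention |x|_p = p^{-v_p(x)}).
|15/2888|_19 = 361

Step 1 — compute v_19(x) by factoring powers of 19 out of the numerator and denominator: v_19(15/2888) = -2. Step 2 — apply |x|_p = p^{-v_p(x)} = 19^{2} = 361.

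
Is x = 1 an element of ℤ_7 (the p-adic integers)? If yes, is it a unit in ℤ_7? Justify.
x ∈ ℤ_7^× (unit); v_7(x) = 0

ℤ_7 = {x ∈ ℚ_7 : v_7(x) ≥ 0} and ℤ_7^× = {x ∈ ℤ_7 : v_7(x) = 0}. Here v_7(1) = v_7(num) − v_7(den) = 0; compare against these criteria.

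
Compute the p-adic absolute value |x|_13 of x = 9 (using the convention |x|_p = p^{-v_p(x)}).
|9|_13 = 1

Step 1 — compute v_13(x) by factoring powers of 13 out of the numerator and denominator: v_13(9) = 0. Step 2 — apply |x|_p = p^{-v_p(x)} = 13^{0} = 1.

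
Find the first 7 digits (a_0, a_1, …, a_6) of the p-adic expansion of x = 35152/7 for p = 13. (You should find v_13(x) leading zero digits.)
(a_0, …, a_6) = (0, 0, 0, 6, 9, 3, 9)

v_13(35152/7) = 3, so a_0 = ... = a_2 = 0. Factor out: x = 13^3 · u with u = 16/7 a unit in ℤ_13. Expand u iteratively via a_{v+i} = u_i mod 13, u_{i+1} = (u_i − a_{v+i})/13:
  u_0 = 16/7;  a_3 = 6;  u_1 = (u_0 − 6)/13 = -2/7
  u_1 = -2/7;  a_4 = 9;  u_2 = (u_1 − 9)/13 = -5/7
  u_2 = -5/7;  a_5 = 3;  u_3 = (u_2 − 3)/13 = -2/7
  u_3 = -2/7;  a_6 = 9;  u_4 = (u_3 − 9)/13 = -5/7
Digits: (0, 0, 0, 6, 9, 3, 9).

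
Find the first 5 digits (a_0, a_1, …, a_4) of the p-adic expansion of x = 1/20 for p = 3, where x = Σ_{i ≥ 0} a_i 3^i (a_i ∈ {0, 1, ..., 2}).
(a_0, …, a_4) = (2, 1, 2, 2, 1)

v_3(1/20) = 0 (numerator and denominator both coprime to 3), so x ∈ ℤ_3^×. Compute digits iteratively via a_i = x_i mod 3, x_{i+1} = (x_i − a_i)/3, with x_0 = x:
  x_0 = 1/20;  a_0 = 2;  x_1 = (x_0 − 2)/3 = -13/20
  x_1 = -13/20;  a_1 = 1;  x_2 = (x_1 − 1)/3 = -11/20
  x_2 = -11/20;  a_2 = 2;  x_3 = (x_2 − 2)/3 = -17/20
  x_3 = -17/20;  a_3 = 2;  x_4 = (x_3 − 2)/3 = -19/20
  x_4 = -19/20;  a_4 = 1;  x_5 = (x_4 − 1)/3 = -13/20
Digits: (2, 1, 2, 2, 1).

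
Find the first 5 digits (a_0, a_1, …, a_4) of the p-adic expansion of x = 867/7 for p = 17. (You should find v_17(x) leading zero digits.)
(a_0, …, a_4) = (0, 0, 15, 4, 7)

v_17(867/7) = 2, so a_0 = ... = a_1 = 0. Factor out: x = 17^2 · u with u = 3/7 a unit in ℤ_17. Expand u iteratively via a_{v+i} = u_i mod 17, u_{i+1} = (u_i − a_{v+i})/17:
  u_0 = 3/7;  a_2 = 15;  u_1 = (u_0 − 15)/17 = -6/7
  u_1 = -6/7;  a_3 = 4;  u_2 = (u_1 − 4)/17 = -2/7
  u_2 = -2/7;  a_4 = 7;  u_3 = (u_2 − 7)/17 = -3/7
Digits: (0, 0, 15, 4, 7).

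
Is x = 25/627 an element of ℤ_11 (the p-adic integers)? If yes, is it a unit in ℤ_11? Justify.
x ∉ ℤ_11 (v_11(x) = -1 < 0)

ℤ_11 = {x ∈ ℚ_11 : v_11(x) ≥ 0} and ℤ_11^× = {x ∈ ℤ_11 : v_11(x) = 0}. Here v_11(25/627) = v_11(num) − v_11(den) = -1; compare against these criteria.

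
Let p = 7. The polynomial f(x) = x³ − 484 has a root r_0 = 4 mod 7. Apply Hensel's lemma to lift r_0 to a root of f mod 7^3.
r_2 = 74 (mod 343)

Hensel: r_{i+1} = r_i − f(r_i)/f′(r_i) mod 7^{i+2}, where f′(x) = 3x². Iterate:
  r_0 = 4 (mod 7)
  r_1 = 25 (mod 49)
  r_2 = 74 (mod 343)
Final: r = 74 with f(r) ≡ 0 mod 7^3.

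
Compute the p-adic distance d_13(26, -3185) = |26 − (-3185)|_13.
d_13(26, -3185) = 1/169

Step 1 — x − y = 26 − (-3185) = 3211. Step 2 — v_13(3211) = 2 (factor: 3211 = (13^2 · 19); the sign does not affect v_p). Step 3 — |x − y|_13 = 13^{-2} = 1/169.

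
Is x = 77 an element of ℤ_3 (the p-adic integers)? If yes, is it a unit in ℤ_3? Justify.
x ∈ ℤ_3^× (unit); v_3(x) = 0

ℤ_3 = {x ∈ ℚ_3 : v_3(x) ≥ 0} and ℤ_3^× = {x ∈ ℤ_3 : v_3(x) = 0}. Here v_3(77) = v_3(num) − v_3(den) = 0; compare against these criteria.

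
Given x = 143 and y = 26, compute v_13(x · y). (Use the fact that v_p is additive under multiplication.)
v_13(3718) = 2

v_p(x) = 1 (factor: 143 = 13^1 · 11); v_p(y) = 1 (factor: 26 = 13^1 · 2). Additivity: v_p(xy) = v_p(x) + v_p(y) = 1 + 1 = 2. (Direct check: xy = 3718 = 13^2 · (22).)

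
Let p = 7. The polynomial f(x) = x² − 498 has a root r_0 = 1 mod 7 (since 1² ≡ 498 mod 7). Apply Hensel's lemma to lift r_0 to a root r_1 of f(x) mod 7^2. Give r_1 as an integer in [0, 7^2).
r_1 = 29 (mod 49)

Hensel's recurrence: r_{i+1} = r_i − f(r_i)·(f′(r_i))^{-1} mod 7^{i+2}, with f′(x) = 2x. Iterate:
  r_0 = 1 (mod 7)
  r_1 = 29 (mod 49)
Final: r_1 = 29, and one checks f(r_1) ≡ 0 mod 7^2.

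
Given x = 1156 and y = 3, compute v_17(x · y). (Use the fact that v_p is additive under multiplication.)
v_17(3468) = 2

v_p(x) = 2 (factor: 1156 = 17^2 · 4); v_p(y) = 0 (factor: 3 = 17^0 · 3). Additivity: v_p(xy) = v_p(x) + v_p(y) = 2 + 0 = 2. (Direct check: xy = 3468 = 17^2 · (12).)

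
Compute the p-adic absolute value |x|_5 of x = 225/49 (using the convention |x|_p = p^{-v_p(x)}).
|225/49|_5 = 1/25

Step 1 — compute v_5(x) by factoring powers of 5 out of the numerator and denominator: v_5(225/49) = 2. Step 2 — apply |x|_p = p^{-v_p(x)} = 5^{-2} = 1/25.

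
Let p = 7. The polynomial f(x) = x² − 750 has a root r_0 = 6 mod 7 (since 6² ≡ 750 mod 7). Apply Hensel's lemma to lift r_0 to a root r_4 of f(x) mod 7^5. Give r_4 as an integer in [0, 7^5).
r_4 = 2050 (mod 16807)

Hensel's recurrence: r_{i+1} = r_i − f(r_i)·(f′(r_i))^{-1} mod 7^{i+2}, with f′(x) = 2x. Iterate:
  r_0 = 6 (mod 7)
  r_1 = 41 (mod 49)
  r_2 = 335 (mod 343)
  r_3 = 2050 (mod 2401)
  r_4 = 2050 (mod 16807)
Final: r_4 = 2050, and one checks f(r_4) ≡ 0 mod 7^5.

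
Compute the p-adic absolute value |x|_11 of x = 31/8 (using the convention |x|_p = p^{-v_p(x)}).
|31/8|_11 = 1

Step 1 — compute v_11(x) by factoring powers of 11 out of the numerator and denominator: v_11(31/8) = 0. Step 2 — apply |x|_p = p^{-v_p(x)} = 11^{0} = 1.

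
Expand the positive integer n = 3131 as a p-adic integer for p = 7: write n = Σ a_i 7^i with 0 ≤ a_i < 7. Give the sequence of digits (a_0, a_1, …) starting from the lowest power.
(a_0, a_1, …) = (2, 6, 0, 2, 1)

Repeated division by 7 gives the digits low-to-high: 3131 = 2 + 6·7^1 + 2·7^3 + 1·7^4. Digit sequence: (2, 6, 0, 2, 1).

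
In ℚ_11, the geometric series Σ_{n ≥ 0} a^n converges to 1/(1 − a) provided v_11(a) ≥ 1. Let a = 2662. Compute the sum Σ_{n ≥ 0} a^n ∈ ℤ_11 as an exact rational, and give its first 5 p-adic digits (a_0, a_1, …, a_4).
Σ a^n = 1/(1 − a) = -1/2661;  first 5 digits = (1, 0, 0, 2, 0)

v_11(a) = 3 ≥ 1, so the series converges in ℤ_11 to 1/(1 − a) = 1/(1 − 2662) = -1/2661. Expand this rational in ℤ_11: compute digits iteratively via d_i = x_i mod 11, x_{i+1} = (x_i − d_i)/11. The first 5 digits are (1, 0, 0, 2, 0).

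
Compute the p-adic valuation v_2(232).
v_2(232) = 3

v_2(n) is the largest exponent k such that 2^k divides n. Factor out: 232 = 2^3 · 29. (Sign doesn't affect v_p.) So v_2(232) = 3.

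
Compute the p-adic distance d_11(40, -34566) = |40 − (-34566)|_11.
d_11(40, -34566) = 1/1331

Step 1 — x − y = 40 − (-34566) = 34606. Step 2 — v_11(34606) = 3 (factor: 34606 = (11^3 · 26); the sign does not affect v_p). Step 3 — |x − y|_11 = 11^{-3} = 1/1331.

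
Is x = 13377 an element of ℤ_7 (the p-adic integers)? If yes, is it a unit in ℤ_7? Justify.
x ∈ ℤ_7 but not a unit; v_7(x) = 3 > 0

ℤ_7 = {x ∈ ℚ_7 : v_7(x) ≥ 0} and ℤ_7^× = {x ∈ ℤ_7 : v_7(x) = 0}. Here v_7(13377) = v_7(num) − v_7(den) = 3; compare against these criteria.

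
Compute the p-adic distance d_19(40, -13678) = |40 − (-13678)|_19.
d_19(40, -13678) = 1/6859

Step 1 — x − y = 40 − (-13678) = 13718. Step 2 — v_19(13718) = 3 (factor: 13718 = (19^3 · 2); the sign does not affect v_p). Step 3 — |x − y|_19 = 19^{-3} = 1/6859.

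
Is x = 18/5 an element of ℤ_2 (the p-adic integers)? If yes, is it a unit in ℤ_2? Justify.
x ∈ ℤ_2 but not a unit; v_2(x) = 1 > 0

ℤ_2 = {x ∈ ℚ_2 : v_2(x) ≥ 0} and ℤ_2^× = {x ∈ ℤ_2 : v_2(x) = 0}. Here v_2(18/5) = v_2(num) − v_2(den) = 1; compare against these criteria.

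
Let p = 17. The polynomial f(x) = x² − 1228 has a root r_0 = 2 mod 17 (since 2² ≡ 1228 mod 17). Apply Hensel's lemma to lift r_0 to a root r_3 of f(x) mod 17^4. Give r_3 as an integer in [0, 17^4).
r_3 = 50594 (mod 83521)

Hensel's recurrence: r_{i+1} = r_i − f(r_i)·(f′(r_i))^{-1} mod 17^{i+2}, with f′(x) = 2x. Iterate:
  r_0 = 2 (mod 17)
  r_1 = 19 (mod 289)
  r_2 = 1464 (mod 4913)
  r_3 = 50594 (mod 83521)
Final: r_3 = 50594, and one checks f(r_3) ≡ 0 mod 17^4.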